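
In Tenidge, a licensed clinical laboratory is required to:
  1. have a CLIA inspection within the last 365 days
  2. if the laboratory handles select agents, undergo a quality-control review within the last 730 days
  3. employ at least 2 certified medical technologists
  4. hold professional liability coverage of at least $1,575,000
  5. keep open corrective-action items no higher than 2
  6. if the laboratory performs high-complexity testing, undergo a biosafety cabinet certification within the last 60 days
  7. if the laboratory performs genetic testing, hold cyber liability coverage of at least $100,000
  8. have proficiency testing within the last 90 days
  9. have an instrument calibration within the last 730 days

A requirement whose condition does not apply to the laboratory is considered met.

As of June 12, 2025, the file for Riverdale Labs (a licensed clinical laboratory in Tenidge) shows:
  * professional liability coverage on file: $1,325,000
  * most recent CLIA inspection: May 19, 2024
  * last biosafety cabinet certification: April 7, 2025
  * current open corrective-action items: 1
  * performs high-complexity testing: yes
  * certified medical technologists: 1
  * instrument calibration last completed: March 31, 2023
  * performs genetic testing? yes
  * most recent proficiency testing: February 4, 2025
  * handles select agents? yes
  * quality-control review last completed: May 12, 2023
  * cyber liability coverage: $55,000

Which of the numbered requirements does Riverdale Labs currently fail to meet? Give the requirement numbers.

1, 2, 3, 4, 6, 7, 8, 9

1. CLIA inspection 389 days ago vs limit 365 → not met
2. condition 'handles select agents' holds; quality-control review 762 days ago vs limit 730 → not met
3. certified medical technologists 1 < 2 → not met
4. professional liability coverage $1,325,000 < $1,575,000 → not met
5. open corrective-action items 1 ≤ 2 → met
6. condition 'performs high-complexity testing' holds; biosafety cabinet certification 66 days ago vs limit 60 → not met
7. condition 'performs genetic testing' holds; cyber liability coverage $55,000 < $100,000 → not met
8. proficiency testing 128 days ago vs limit 90 → not met
9. instrument calibration 804 days ago vs limit 730 → not met
Not met: 1, 2, 3, 4, 6, 7, 8, 9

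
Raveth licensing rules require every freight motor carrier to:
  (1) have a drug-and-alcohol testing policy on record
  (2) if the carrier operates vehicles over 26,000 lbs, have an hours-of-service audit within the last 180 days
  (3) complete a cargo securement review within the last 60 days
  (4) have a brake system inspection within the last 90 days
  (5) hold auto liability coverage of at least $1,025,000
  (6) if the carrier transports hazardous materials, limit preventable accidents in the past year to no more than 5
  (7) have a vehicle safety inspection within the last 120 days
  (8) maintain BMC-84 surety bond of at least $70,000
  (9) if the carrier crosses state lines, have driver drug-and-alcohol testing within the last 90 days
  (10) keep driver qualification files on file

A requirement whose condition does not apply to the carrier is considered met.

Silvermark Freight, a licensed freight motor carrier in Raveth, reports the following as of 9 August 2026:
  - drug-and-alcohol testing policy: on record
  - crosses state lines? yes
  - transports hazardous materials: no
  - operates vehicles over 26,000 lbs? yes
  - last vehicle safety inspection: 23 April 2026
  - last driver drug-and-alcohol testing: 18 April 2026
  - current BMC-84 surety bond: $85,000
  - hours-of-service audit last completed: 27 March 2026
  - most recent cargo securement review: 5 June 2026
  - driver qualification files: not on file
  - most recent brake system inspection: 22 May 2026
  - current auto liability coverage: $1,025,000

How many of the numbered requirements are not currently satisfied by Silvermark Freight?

3

1. drug-and-alcohol testing policy present → met
2. condition 'operates vehicles over 26,000 lbs' holds; hours-of-service audit 135 days ago vs limit 180 → met
3. cargo securement review 65 days ago vs limit 60 → not met
4. brake system inspection 79 days ago vs limit 90 → met
5. auto liability coverage $1,025,000 ≥ $1,025,000 → met
6. condition 'transports hazardous materials' does not hold → requirement n/a → met
7. vehicle safety inspection 108 days ago vs limit 120 → met
8. BMC-84 surety bond $85,000 ≥ $70,000 → met
9. condition 'crosses state lines' holds; driver drug-and-alcohol testing 113 days ago vs limit 90 → not met
10. driver qualification files absent → not met
Not met: 3 of 10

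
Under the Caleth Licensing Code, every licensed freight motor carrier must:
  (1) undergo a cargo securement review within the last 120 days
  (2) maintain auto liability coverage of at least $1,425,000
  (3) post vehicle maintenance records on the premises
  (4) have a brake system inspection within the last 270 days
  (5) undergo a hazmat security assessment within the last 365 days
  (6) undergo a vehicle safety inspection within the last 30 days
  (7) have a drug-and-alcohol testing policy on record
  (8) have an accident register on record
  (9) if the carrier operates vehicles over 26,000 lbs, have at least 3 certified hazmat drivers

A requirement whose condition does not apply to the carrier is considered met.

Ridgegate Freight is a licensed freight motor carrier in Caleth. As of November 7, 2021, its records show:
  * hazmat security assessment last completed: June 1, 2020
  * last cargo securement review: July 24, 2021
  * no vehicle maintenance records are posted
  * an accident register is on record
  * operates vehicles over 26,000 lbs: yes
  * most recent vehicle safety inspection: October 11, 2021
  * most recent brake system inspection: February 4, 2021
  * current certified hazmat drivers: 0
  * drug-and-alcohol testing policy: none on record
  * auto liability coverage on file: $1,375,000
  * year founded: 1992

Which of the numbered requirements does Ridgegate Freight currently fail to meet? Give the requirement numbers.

2, 3, 4, 5, 7, 9

1. cargo securement review 106 days ago vs limit 120 → met
2. auto liability coverage $1,375,000 < $1,425,000 → not met
3. vehicle maintenance records absent → not met
4. brake system inspection 276 days ago vs limit 270 → not met
5. hazmat security assessment 524 days ago vs limit 365 → not met
6. vehicle safety inspection 27 days ago vs limit 30 → met
7. drug-and-alcohol testing policy absent → not met
8. accident register present → met
9. condition 'operates vehicles over 26,000 lbs' holds; certified hazmat drivers 0 < 3 → not met
Not met: 2, 3, 4, 5, 7, 9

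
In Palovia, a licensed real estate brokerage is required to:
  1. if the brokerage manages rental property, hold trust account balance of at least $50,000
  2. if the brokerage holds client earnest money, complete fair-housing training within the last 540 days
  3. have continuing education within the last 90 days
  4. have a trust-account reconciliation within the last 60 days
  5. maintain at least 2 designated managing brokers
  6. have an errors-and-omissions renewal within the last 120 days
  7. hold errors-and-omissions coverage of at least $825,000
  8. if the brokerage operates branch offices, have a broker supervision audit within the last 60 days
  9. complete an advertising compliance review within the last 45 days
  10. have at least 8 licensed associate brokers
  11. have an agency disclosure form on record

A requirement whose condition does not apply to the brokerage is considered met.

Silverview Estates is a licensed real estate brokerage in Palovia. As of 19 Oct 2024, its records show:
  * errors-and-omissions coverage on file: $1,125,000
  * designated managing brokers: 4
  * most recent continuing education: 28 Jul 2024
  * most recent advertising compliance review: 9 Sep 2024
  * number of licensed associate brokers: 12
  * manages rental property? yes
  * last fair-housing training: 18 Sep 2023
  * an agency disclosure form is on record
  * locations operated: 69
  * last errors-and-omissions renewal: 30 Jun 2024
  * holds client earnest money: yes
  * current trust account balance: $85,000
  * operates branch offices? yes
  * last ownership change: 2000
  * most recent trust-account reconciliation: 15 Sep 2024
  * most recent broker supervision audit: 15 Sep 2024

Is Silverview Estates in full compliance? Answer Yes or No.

Yes

1. condition 'manages rental property' holds; trust account balance $85,000 ≥ $50,000 → met
2. condition 'holds client earnest money' holds; fair-housing training 397 days ago vs limit 540 → met
3. continuing education 83 days ago vs limit 90 → met
4. trust-account reconciliation 34 days ago vs limit 60 → met
5. designated managing brokers 4 ≥ 2 → met
6. errors-and-omissions renewal 111 days ago vs limit 120 → met
7. errors-and-omissions coverage $1,125,000 ≥ $825,000 → met
8. condition 'operates branch offices' holds; broker supervision audit 34 days ago vs limit 60 → met
9. advertising compliance review 40 days ago vs limit 45 → met
10. licensed associate brokers 12 ≥ 8 → met
11. agency disclosure form present → met
All met.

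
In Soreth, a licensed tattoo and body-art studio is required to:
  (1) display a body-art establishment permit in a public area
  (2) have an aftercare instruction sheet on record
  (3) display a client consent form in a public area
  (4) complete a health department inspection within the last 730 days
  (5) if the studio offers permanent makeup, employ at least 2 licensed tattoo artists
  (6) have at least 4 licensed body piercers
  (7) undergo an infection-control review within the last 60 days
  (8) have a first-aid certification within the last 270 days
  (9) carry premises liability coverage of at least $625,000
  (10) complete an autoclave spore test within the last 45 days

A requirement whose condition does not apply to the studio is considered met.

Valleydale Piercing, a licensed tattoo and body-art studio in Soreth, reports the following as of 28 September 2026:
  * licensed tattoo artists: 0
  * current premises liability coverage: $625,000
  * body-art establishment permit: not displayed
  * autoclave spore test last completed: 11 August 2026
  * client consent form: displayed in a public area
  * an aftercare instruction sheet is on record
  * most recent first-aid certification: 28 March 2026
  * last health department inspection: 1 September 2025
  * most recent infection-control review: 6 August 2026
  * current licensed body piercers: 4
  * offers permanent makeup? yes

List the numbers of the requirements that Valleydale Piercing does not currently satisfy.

1. body-art establishment permit absent → not met
2. aftercare instruction sheet present → met
3. client consent form present → met
4. health department inspection 392 days ago vs limit 730 → met
5. condition 'offers permanent makeup' holds; licensed tattoo artists 0 < 2 → not met
6. licensed body piercers 4 ≥ 4 → met
7. infection-control review 53 days ago vs limit 60 → met
8. first-aid certification 184 days ago vs limit 270 → met
9. premises liability coverage $625,000 ≥ $625,000 → met
10. autoclave spore test 48 days ago vs limit 45 → not met
Not met: 1, 5, 10

1, 5, 10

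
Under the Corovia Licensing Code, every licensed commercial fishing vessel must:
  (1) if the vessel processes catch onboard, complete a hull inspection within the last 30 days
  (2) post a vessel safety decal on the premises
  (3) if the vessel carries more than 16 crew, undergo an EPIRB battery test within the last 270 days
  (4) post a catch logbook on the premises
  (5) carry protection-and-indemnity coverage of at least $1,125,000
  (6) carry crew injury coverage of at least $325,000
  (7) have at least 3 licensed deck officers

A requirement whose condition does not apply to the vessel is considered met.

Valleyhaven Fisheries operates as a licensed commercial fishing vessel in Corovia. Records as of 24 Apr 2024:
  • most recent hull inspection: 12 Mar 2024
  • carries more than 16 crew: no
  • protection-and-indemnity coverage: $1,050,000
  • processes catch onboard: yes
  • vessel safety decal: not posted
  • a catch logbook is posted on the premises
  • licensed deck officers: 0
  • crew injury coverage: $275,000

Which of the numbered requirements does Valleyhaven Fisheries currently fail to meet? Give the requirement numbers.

1. condition 'processes catch onboard' holds; hull inspection 43 days ago vs limit 30 → not met
2. vessel safety decal absent → not met
3. condition 'carries more than 16 crew' does not hold → requirement n/a → met
4. catch logbook present → met
5. protection-and-indemnity coverage $1,050,000 < $1,125,000 → not met
6. crew injury coverage $275,000 < $325,000 → not met
7. licensed deck officers 0 < 3 → not met
Not met: 1, 2, 5, 6, 7

1, 2, 5, 6, 7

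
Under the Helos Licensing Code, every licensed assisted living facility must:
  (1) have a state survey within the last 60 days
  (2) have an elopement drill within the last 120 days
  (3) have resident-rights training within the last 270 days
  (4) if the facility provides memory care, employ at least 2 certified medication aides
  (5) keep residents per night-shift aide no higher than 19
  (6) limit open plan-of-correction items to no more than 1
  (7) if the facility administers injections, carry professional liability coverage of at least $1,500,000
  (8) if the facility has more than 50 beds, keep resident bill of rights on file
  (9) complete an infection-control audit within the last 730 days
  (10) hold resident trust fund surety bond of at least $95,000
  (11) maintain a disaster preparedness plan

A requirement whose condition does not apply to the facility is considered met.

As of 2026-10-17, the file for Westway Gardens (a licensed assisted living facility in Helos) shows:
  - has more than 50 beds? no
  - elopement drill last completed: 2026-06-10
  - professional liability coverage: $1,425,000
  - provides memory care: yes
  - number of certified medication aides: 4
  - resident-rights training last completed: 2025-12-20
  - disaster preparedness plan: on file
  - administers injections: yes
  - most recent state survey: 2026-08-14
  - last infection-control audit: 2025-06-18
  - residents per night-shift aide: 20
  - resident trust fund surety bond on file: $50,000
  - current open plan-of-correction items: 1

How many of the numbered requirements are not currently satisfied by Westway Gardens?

6

1. state survey 64 days ago vs limit 60 → not met
2. elopement drill 129 days ago vs limit 120 → not met
3. resident-rights training 301 days ago vs limit 270 → not met
4. condition 'provides memory care' holds; certified medication aides 4 ≥ 2 → met
5. residents per night-shift aide 20 > 19 → not met
6. open plan-of-correction items 1 ≤ 1 → met
7. condition 'administers injections' holds; professional liability coverage $1,425,000 < $1,500,000 → not met
8. condition 'has more than 50 beds' does not hold → requirement n/a → met
9. infection-control audit 486 days ago vs limit 730 → met
10. resident trust fund surety bond $50,000 < $95,000 → not met
11. disaster preparedness plan present → met
Not met: 6 of 11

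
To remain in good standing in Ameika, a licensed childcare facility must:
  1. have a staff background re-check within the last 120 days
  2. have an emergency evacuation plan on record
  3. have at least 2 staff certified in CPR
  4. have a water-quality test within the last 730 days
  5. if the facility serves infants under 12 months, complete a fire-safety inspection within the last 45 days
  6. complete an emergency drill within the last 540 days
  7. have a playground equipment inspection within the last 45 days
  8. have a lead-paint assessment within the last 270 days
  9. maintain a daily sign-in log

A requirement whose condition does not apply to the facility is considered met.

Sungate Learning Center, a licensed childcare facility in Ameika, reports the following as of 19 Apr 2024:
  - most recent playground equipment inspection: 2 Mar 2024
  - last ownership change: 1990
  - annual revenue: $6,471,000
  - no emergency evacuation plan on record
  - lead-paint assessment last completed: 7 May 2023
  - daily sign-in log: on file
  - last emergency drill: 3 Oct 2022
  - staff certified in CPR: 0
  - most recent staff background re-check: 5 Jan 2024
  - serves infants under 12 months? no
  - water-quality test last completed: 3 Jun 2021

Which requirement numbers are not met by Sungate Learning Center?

1. staff background re-check 105 days ago vs limit 120 → met
2. emergency evacuation plan absent → not met
3. staff certified in CPR 0 < 2 → not met
4. water-quality test 1051 days ago vs limit 730 → not met
5. condition 'serves infants under 12 months' does not hold → requirement n/a → met
6. emergency drill 564 days ago vs limit 540 → not met
7. playground equipment inspection 48 days ago vs limit 45 → not met
8. lead-paint assessment 348 days ago vs limit 270 → not met
9. daily sign-in log present → met
Not met: 2, 3, 4, 6, 7, 8

2, 3, 4, 6, 7, 8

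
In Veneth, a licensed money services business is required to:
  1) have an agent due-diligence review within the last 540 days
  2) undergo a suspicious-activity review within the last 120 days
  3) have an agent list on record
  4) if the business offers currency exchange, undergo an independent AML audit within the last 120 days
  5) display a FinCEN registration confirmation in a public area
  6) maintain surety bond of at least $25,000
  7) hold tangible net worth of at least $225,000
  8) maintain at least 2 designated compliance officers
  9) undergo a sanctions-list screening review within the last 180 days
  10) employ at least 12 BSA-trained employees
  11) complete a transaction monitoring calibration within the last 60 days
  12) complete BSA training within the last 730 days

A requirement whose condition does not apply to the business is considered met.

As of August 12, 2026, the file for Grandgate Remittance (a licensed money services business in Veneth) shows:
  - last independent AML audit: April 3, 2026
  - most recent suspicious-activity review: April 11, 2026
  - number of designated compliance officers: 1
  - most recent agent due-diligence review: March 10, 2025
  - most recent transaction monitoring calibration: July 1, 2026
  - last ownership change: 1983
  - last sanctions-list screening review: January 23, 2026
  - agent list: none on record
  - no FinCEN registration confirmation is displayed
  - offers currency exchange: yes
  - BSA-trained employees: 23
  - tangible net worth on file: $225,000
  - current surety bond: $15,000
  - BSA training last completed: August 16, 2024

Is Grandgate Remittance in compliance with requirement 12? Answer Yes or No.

12. BSA training 726 days ago vs limit 730 → met

Yes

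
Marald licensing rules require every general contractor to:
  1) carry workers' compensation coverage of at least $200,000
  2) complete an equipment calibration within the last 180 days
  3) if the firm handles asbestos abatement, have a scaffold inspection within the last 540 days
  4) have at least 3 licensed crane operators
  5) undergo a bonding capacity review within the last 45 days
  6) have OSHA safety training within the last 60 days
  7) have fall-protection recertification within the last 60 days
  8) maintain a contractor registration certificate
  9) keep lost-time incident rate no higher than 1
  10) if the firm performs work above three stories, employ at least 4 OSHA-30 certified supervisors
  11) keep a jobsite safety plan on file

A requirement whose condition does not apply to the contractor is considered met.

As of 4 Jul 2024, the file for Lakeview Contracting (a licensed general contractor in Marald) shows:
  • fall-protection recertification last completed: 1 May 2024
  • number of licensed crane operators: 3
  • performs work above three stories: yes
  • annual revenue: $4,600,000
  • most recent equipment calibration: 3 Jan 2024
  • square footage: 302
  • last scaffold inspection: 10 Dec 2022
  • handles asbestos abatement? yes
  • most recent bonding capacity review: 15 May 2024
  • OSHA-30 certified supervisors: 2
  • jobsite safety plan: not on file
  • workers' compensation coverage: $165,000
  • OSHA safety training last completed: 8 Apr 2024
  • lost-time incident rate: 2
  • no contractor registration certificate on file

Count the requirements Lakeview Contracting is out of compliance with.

1. workers' compensation coverage $165,000 < $200,000 → not met
2. equipment calibration 183 days ago vs limit 180 → not met
3. condition 'handles asbestos abatement' holds; scaffold inspection 572 days ago vs limit 540 → not met
4. licensed crane operators 3 ≥ 3 → met
5. bonding capacity review 50 days ago vs limit 45 → not met
6. OSHA safety training 87 days ago vs limit 60 → not met
7. fall-protection recertification 64 days ago vs limit 60 → not met
8. contractor registration certificate absent → not met
9. lost-time incident rate 2 > 1 → not met
10. condition 'performs work above three stories' holds; OSHA-30 certified supervisors 2 < 4 → not met
11. jobsite safety plan absent → not met
Not met: 10 of 11

10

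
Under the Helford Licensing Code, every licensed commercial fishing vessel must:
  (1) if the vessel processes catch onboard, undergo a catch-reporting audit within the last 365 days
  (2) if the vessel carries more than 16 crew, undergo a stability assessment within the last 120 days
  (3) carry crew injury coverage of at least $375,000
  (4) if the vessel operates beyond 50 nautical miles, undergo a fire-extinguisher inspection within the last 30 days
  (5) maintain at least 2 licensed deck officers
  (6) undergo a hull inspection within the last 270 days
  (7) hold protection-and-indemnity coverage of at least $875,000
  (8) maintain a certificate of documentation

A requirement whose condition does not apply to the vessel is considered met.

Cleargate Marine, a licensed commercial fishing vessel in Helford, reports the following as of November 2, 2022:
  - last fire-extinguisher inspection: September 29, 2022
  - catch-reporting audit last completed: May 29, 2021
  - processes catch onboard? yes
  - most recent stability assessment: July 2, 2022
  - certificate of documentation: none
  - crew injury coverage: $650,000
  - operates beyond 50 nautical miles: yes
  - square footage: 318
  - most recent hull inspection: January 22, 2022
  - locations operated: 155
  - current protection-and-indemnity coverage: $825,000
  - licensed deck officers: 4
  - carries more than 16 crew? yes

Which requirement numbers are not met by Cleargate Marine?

1. condition 'processes catch onboard' holds; catch-reporting audit 522 days ago vs limit 365 → not met
2. condition 'carries more than 16 crew' holds; stability assessment 123 days ago vs limit 120 → not met
3. crew injury coverage $650,000 ≥ $375,000 → met
4. condition 'operates beyond 50 nautical miles' holds; fire-extinguisher inspection 34 days ago vs limit 30 → not met
5. licensed deck officers 4 ≥ 2 → met
6. hull inspection 284 days ago vs limit 270 → not met
7. protection-and-indemnity coverage $825,000 < $875,000 → not met
8. certificate of documentation absent → not met
Not met: 1, 2, 4, 6, 7, 8

1, 2, 4, 6, 7, 8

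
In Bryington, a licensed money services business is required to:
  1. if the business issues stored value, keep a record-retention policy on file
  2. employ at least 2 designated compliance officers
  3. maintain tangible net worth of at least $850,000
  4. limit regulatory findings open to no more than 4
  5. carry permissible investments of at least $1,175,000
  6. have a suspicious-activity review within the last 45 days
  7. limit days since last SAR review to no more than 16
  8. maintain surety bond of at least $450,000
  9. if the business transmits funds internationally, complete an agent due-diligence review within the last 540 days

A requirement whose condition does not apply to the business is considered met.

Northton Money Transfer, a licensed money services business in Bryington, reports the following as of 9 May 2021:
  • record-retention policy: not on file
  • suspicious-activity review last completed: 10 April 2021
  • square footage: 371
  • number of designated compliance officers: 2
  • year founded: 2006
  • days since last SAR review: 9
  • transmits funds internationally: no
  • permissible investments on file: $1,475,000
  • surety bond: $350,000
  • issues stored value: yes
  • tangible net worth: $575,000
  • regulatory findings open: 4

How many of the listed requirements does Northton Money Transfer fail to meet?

3

1. condition 'issues stored value' holds; record-retention policy absent → not met
2. designated compliance officers 2 ≥ 2 → met
3. tangible net worth $575,000 < $850,000 → not met
4. regulatory findings open 4 ≤ 4 → met
5. permissible investments $1,475,000 ≥ $1,175,000 → met
6. suspicious-activity review 29 days ago vs limit 45 → met
7. days since last SAR review 9 ≤ 16 → met
8. surety bond $350,000 < $450,000 → not met
9. condition 'transmits funds internationally' does not hold → requirement n/a → met
Not met: 3 of 9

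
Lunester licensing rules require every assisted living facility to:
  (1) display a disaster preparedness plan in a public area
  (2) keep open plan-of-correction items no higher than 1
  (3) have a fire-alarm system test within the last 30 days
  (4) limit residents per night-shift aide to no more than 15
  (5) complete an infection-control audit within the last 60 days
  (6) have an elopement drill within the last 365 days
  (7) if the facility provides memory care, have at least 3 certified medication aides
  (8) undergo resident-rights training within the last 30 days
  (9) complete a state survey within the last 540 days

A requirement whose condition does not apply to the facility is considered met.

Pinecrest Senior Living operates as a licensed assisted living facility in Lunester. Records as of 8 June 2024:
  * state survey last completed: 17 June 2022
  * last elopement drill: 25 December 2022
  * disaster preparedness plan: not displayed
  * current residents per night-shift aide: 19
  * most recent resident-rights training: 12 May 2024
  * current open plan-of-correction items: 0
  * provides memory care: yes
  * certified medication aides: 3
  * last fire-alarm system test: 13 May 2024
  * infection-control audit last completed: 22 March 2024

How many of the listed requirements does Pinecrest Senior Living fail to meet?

5

1. disaster preparedness plan absent → not met
2. open plan-of-correction items 0 ≤ 1 → met
3. fire-alarm system test 26 days ago vs limit 30 → met
4. residents per night-shift aide 19 > 15 → not met
5. infection-control audit 78 days ago vs limit 60 → not met
6. elopement drill 531 days ago vs limit 365 → not met
7. condition 'provides memory care' holds; certified medication aides 3 ≥ 3 → met
8. resident-rights training 27 days ago vs limit 30 → met
9. state survey 722 days ago vs limit 540 → not met
Not met: 5 of 9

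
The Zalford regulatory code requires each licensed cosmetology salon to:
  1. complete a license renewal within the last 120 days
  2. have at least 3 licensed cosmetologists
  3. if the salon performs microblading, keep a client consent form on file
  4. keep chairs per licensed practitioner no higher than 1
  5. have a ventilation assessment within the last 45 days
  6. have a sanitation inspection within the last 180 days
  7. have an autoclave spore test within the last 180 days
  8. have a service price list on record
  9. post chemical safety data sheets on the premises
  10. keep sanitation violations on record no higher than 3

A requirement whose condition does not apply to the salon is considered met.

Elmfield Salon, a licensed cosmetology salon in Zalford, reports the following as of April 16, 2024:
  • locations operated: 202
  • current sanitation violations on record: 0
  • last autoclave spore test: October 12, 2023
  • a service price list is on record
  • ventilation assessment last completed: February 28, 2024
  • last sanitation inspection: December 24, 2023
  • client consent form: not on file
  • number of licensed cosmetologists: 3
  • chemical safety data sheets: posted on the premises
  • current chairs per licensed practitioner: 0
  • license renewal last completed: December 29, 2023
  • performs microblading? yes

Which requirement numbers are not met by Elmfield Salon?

3, 5, 7

1. license renewal 109 days ago vs limit 120 → met
2. licensed cosmetologists 3 ≥ 3 → met
3. condition 'performs microblading' holds; client consent form absent → not met
4. chairs per licensed practitioner 0 ≤ 1 → met
5. ventilation assessment 48 days ago vs limit 45 → not met
6. sanitation inspection 114 days ago vs limit 180 → met
7. autoclave spore test 187 days ago vs limit 180 → not met
8. service price list present → met
9. chemical safety data sheets present → met
10. sanitation violations on record 0 ≤ 3 → met
Not met: 3, 5, 7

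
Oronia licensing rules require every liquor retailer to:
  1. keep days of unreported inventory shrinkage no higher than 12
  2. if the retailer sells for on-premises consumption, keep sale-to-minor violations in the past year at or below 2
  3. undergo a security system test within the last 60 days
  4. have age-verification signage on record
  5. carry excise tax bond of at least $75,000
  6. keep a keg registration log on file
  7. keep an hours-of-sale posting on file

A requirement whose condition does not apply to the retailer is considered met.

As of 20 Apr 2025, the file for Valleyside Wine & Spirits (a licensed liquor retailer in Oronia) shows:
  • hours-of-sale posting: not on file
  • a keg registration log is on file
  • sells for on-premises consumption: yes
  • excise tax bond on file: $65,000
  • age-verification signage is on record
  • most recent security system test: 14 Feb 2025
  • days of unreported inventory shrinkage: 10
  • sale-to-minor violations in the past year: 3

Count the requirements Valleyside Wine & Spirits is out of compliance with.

1. days of unreported inventory shrinkage 10 ≤ 12 → met
2. condition 'sells for on-premises consumption' holds; sale-to-minor violations in the past year 3 > 2 → not met
3. security system test 65 days ago vs limit 60 → not met
4. age-verification signage present → met
5. excise tax bond $65,000 < $75,000 → not met
6. keg registration log present → met
7. hours-of-sale posting absent → not met
Not met: 4 of 7

4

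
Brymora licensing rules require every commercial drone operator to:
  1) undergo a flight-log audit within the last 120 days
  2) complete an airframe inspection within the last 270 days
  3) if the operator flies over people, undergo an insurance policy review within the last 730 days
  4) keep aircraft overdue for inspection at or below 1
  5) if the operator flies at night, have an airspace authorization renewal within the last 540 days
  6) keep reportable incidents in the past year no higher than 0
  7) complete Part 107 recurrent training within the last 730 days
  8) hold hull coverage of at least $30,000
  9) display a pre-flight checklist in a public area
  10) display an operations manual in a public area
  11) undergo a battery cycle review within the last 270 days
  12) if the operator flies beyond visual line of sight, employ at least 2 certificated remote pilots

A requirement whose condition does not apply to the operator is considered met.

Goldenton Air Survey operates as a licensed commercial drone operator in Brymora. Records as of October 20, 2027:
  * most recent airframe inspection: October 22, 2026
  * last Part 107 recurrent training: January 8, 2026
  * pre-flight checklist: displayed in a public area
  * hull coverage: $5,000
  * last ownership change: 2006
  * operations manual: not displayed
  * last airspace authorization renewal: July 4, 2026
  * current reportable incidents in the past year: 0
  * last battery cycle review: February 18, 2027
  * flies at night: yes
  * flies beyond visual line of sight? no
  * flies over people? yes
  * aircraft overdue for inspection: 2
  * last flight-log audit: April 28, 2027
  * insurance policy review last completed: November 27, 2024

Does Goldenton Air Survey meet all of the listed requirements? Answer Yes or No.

1. flight-log audit 175 days ago vs limit 120 → not met
2. airframe inspection 363 days ago vs limit 270 → not met
3. condition 'flies over people' holds; insurance policy review 1057 days ago vs limit 730 → not met
4. aircraft overdue for inspection 2 > 1 → not met
5. condition 'flies at night' holds; airspace authorization renewal 473 days ago vs limit 540 → met
6. reportable incidents in the past year 0 ≤ 0 → met
7. Part 107 recurrent training 650 days ago vs limit 730 → met
8. hull coverage $5,000 < $30,000 → not met
9. pre-flight checklist present → met
10. operations manual absent → not met
11. battery cycle review 244 days ago vs limit 270 → met
12. condition 'flies beyond visual line of sight' does not hold → requirement n/a → met
Not met: 1, 2, 3, 4, 8, 10

No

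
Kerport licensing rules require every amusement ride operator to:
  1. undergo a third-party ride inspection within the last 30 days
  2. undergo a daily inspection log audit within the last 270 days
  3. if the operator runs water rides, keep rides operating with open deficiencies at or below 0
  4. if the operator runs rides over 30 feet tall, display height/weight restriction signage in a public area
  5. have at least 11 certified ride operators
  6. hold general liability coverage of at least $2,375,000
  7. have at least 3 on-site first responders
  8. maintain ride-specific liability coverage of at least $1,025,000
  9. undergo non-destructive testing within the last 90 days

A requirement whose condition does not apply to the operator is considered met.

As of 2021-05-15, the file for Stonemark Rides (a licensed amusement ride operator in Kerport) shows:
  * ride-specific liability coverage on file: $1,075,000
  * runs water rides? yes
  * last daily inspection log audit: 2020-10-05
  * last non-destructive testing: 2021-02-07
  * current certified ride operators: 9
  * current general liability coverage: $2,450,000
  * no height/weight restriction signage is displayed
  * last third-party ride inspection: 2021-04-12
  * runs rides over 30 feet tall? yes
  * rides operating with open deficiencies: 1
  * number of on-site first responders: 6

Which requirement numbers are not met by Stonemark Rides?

1, 3, 4, 5, 9

1. third-party ride inspection 33 days ago vs limit 30 → not met
2. daily inspection log audit 222 days ago vs limit 270 → met
3. condition 'runs water rides' holds; rides operating with open deficiencies 1 > 0 → not met
4. condition 'runs rides over 30 feet tall' holds; height/weight restriction signage absent → not met
5. certified ride operators 9 < 11 → not met
6. general liability coverage $2,450,000 ≥ $2,375,000 → met
7. on-site first responders 6 ≥ 3 → met
8. ride-specific liability coverage $1,075,000 ≥ $1,025,000 → met
9. non-destructive testing 97 days ago vs limit 90 → not met
Not met: 1, 3, 4, 5, 9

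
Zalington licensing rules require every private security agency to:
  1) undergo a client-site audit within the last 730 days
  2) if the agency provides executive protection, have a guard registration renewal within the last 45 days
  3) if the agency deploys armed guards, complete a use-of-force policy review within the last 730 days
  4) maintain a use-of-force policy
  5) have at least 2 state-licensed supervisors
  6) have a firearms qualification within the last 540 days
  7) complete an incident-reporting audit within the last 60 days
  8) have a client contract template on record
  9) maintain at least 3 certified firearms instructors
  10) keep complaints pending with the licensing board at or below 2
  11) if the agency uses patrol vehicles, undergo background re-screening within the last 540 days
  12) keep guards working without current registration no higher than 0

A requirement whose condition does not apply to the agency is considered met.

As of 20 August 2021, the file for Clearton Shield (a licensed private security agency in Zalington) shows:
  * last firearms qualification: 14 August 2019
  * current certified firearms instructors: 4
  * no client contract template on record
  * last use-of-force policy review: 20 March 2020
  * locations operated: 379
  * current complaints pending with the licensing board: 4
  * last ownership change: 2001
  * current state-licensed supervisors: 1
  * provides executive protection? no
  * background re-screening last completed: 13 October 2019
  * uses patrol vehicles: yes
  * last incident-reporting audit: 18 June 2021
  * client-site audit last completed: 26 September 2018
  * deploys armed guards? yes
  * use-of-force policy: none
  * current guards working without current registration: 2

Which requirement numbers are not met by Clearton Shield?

1, 4, 5, 6, 7, 8, 10, 11, 12

1. client-site audit 1059 days ago vs limit 730 → not met
2. condition 'provides executive protection' does not hold → requirement n/a → met
3. condition 'deploys armed guards' holds; use-of-force policy review 518 days ago vs limit 730 → met
4. use-of-force policy absent → not met
5. state-licensed supervisors 1 < 2 → not met
6. firearms qualification 737 days ago vs limit 540 → not met
7. incident-reporting audit 63 days ago vs limit 60 → not met
8. client contract template absent → not met
9. certified firearms instructors 4 ≥ 3 → met
10. complaints pending with the licensing board 4 > 2 → not met
11. condition 'uses patrol vehicles' holds; background re-screening 677 days ago vs limit 540 → not met
12. guards working without current registration 2 > 0 → not met
Not met: 1, 4, 5, 6, 7, 8, 10, 11, 12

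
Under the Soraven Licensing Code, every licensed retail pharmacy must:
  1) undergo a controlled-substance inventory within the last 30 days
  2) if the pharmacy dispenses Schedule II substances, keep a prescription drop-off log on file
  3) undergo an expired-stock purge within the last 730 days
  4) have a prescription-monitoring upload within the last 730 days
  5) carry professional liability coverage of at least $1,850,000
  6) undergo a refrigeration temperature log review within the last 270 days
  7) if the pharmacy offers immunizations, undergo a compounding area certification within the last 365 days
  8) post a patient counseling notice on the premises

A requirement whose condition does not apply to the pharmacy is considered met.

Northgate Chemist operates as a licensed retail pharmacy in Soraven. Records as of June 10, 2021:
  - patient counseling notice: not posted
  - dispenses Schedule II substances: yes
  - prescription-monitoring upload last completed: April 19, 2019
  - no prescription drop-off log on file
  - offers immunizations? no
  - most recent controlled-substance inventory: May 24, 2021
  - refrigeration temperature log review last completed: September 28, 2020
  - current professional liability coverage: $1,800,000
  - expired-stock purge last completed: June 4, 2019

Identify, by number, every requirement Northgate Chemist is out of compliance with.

1. controlled-substance inventory 17 days ago vs limit 30 → met
2. condition 'dispenses Schedule II substances' holds; prescription drop-off log absent → not met
3. expired-stock purge 737 days ago vs limit 730 → not met
4. prescription-monitoring upload 783 days ago vs limit 730 → not met
5. professional liability coverage $1,800,000 < $1,850,000 → not met
6. refrigeration temperature log review 255 days ago vs limit 270 → met
7. condition 'offers immunizations' does not hold → requirement n/a → met
8. patient counseling notice absent → not met
Not met: 2, 3, 4, 5, 8

2, 3, 4, 5, 8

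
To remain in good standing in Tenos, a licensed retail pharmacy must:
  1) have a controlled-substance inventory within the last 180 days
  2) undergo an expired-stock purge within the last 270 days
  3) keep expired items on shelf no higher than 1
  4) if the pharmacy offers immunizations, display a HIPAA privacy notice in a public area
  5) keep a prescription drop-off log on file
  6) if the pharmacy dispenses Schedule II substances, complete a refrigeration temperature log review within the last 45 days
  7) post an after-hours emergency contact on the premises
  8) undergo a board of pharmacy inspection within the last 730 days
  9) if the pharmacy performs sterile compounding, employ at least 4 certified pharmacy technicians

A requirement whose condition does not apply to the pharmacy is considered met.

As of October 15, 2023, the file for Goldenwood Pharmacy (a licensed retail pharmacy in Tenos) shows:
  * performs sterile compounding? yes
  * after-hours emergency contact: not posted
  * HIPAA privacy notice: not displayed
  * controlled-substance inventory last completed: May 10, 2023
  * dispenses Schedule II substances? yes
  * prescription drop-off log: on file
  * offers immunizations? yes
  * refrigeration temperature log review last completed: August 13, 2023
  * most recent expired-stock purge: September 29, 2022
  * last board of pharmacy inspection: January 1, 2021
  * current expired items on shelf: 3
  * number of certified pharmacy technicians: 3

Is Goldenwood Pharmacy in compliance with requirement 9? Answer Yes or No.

No

9. condition 'performs sterile compounding' holds; certified pharmacy technicians 3 < 4 → not met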